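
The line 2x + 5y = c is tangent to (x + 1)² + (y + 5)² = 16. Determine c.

For a tangent, require d(centre, line) = r = 4.
|2·(−1) + 5·(−5) − c| / √29 = 4
|c − (−27)| = 4√29.

c = −27 ± 4√29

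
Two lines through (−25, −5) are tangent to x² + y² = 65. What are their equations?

x + 8y = −65 and 4x − 7y = −65

A line y − (−5) = m(x − (−25)) is tangent when its distance from (0, 0) is √65:
[m·(25) − (5)]² = 65(m² + 1)
56m² − 25m − 4 = 0, so m = −1/8 or m = 4/7.
Through (−25, −5) these give x + 8y = −65 and 4x − 7y = −65.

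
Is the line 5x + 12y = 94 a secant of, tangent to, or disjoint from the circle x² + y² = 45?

disjoint

Substituting the line into the circle gives 169x² − 940x + 2356 = 0.
Discriminant = (−940)² − 4·169·(2356) = −709056 < 0.
No real roots: the line does not meet the circle.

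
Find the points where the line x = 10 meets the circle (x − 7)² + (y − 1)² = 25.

The line gives x = 10. Substituting into the circle:
y² − 2y − 15 = 0
y = 5 or y = −3, giving (10, 5) and (10, −3).

(10, −3) and (10, 5)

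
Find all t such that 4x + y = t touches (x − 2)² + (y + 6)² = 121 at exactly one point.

t = 2 ± 11√17

Tangency holds when the distance from the centre (2, −6) to the line equals the radius 11:
|4·2 + 1·(−6) − t| / √17 = 11
|t − (2)| = 11√17.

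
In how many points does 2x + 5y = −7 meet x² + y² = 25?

2

Substituting the line into the circle gives 29x² + 28x − 576 = 0.
Discriminant = (28)² − 4·29·(−576) = 67600 > 0.
Two real roots: the line is a secant.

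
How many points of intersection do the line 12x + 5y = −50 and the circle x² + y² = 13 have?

Substituting the line into the circle gives 169x² + 1200x + 2175 = 0.
Δ = 1440000 − 1470300 = −30300.
No real roots: the line does not meet the circle.

0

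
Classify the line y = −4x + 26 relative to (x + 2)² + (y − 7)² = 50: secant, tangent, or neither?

secant

Substituting the line into the circle gives 17x² − 148x + 315 = 0.
Δ = 21904 − 21420 = 484.
Two real roots: the line is a secant.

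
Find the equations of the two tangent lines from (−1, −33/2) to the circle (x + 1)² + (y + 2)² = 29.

A line y − (−33/2) = m(x − (−1)) is tangent when its distance from (−1, −2) is √29:
(0m − (29/2))² = 29(m² + 1)
4m² − 25 = 0, so m = −5/2 or m = 5/2.
Through (−1, −33/2) these give 5x + 2y = −38 and 5x − 2y = 28.

5x + 2y = −38 and 5x − 2y = 28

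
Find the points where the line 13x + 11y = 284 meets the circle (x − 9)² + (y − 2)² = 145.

Express y = (284 − 13x)/11 and substitute into the circle:
290x² − 8990x + 60900 = 0  ⟹  x² − 31x + 210 = 0
x = 21 or x = 10, giving (21, 1) and (10, 14).

(10, 14) and (21, 1)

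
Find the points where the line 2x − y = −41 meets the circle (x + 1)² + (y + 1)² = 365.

(−20, 1) and (−14, 13)

From the line, y = 2x + 41. Substituting:
5x² + 170x + 1400 = 0  ⟹  x² + 34x + 280 = 0
x = −14 or x = −20, giving (−14, 13) and (−20, 1).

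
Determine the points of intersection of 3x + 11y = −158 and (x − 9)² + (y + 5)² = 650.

(−16, −10) and (28, −22)

From the line, y = (−158 − 3x)/11. Substituting:
130x² − 1560x − 58240 = 0  ⟹  x² − 12x − 448 = 0
x = 28 or x = −16, giving (28, −22) and (−16, −10).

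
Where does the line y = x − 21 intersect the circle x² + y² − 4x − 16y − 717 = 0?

From the line, y = x − 21. Substituting:
2x² − 62x + 60 = 0  ⟹  x² − 31x + 30 = 0
x = 30 or x = 1, giving (30, 9) and (1, −20).

(1, −20) and (30, 9)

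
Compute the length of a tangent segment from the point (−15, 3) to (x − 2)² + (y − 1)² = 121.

2√43

The centre is (2, 1) and r = 11. The square of the distance from P to the centre is 289 + 4 = 293.
Power of the point: PT² = |PO|² − r² = 172, so PT = 2√43.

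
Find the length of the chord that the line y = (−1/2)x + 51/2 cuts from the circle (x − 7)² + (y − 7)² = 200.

4√5

From the line, y = (51 − x)/2. Substituting:
5x² − 130x + 765 = 0  ⟹  x² − 26x + 153 = 0
x = 17 or x = 9, giving (17, 17) and (9, 21).
Chord length = distance between (17, 17) and (9, 21) = √80 = 4√5.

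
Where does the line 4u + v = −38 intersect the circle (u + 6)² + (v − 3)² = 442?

From the line, v = −4u − 38. Substituting:
17u² + 340u + 1275 = 0  ⟹  u² + 20u + 75 = 0
u = −5 or u = −15, giving (−5, −18) and (−15, 22).

(−15, 22) and (−5, −18)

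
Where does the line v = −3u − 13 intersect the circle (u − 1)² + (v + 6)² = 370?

(−8, 11) and (4, −25)

From the line, v = −3u − 13. Substituting:
10u² + 40u − 320 = 0  ⟹  u² + 4u − 32 = 0
u = 4 or u = −8, giving (4, −25) and (−8, 11).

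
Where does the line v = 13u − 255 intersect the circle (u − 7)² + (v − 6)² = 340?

Express v = 13u − 255 and substitute into the circle:
170u² − 6800u + 67830 = 0  ⟹  u² − 40u + 399 = 0
u = 21 or u = 19, giving (21, 18) and (19, −8).

(19, −8) and (21, 18)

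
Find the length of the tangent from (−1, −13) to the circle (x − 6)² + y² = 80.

With centre O = (6, 0), |OP|² = 218 and r² = 80.
The tangent meets the radius at right angles, so tangent² = |PO|² − r² = 218 − 80 = 138.

√138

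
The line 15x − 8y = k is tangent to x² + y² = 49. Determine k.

k = −119 or k = 119

For a tangent, require d(centre, line) = r = 7.
|15·0 − 8·0 − k| / √289 = 7
|k| = 7·17, so k = 119 or k = −119.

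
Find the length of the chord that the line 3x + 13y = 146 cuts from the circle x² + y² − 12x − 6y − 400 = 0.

Substitute y = (146 − 3x)/13:
178x² − 2670x − 57672 = 0  ⟹  x² − 15x − 324 = 0
x = 27 or x = −12, giving (27, 5) and (−12, 14).
|(27, 5) − (−12, 14)| = √((39)² + (−9)²) = 3√178.

3√178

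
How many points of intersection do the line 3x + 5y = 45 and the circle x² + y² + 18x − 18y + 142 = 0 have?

0

Centre (−9, 9), r² = 20. Distance² from centre to line = (−27)²/34 = 729/34.
Since d² > r², the line lies outside the circle.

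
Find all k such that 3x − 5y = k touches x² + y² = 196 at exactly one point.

For a tangent, require d(centre, line) = r = 14.
|3·0 − 5·0 − k| / √34 = 14
|k| = 14√34.

k = ±14√34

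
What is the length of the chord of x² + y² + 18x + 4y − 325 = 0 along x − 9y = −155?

The distance from (−9, −2) to the line is 164/√82, and r² = 410.
Chord = 2√(r² − d²) = 2·√(82) = 2√82.

2√82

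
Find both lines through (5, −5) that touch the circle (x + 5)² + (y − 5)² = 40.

3x + y = 10 and x + 3y = −10

Let a tangent through (5, −5) have slope m. Its distance from (−5, 5) must equal 2√10:
[m·(−10) − (10)]² = 40(m² + 1)
3m² + 10m + 3 = 0, so m = −3 or m = −1/3.
Through (5, −5) these give 3x + y = 10 and x + 3y = −10.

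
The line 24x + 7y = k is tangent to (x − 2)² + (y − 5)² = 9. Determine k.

k = 8 or k = 158

For a tangent, require d(centre, line) = r = 3.
|24·2 + 7·5 − k| / √625 = 3
|k − (83)| = 3·25, so k = 158 or k = 8.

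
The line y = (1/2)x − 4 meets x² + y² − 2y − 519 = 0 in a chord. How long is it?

Centre (0, 1), r² = 520. Perpendicular distance d from centre to line = |−10| / √5 = 10/√5.
Half the chord is √(r² − d²) = √(500), so the full chord is 20√5.

20√5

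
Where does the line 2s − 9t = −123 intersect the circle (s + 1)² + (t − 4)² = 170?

From the line, t = (123 + 2s)/9. Substituting:
85s² + 510s − 6120 = 0  ⟹  s² + 6s − 72 = 0
s = 6 or s = −12, giving (6, 15) and (−12, 11).

(−12, 11) and (6, 15)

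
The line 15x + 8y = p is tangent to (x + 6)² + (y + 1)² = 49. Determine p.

The line touches the circle iff its distance from (−6, −1) is 7:
|15·(−6) + 8·(−1) − p| / √289 = 7
|p − (−98)| = 7·17, so p = 21 or p = −217.

p = −217 or p = 21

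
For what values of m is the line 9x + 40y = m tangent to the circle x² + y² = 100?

The line touches the circle iff its distance from (0, 0) is 10:
|9·0 + 40·0 − m| / √1681 = 10
|m| = 10·41, so m = 410 or m = −410.

m = −410 or m = 410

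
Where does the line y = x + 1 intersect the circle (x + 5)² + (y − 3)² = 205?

(−11, −10) and (8, 9)

Substitute y = x + 1:
2x² + 6x − 176 = 0  ⟹  x² + 3x − 88 = 0
x = 8 or x = −11, giving (8, 9) and (−11, −10).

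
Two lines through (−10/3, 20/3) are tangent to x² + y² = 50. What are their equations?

x − 7y = −50 and x − y = −10

Let a tangent through (−10/3, 20/3) have slope m. Its distance from (0, 0) must equal 5√2:
[m·(10/3) − (−20/3)]² = 50(m² + 1)
7m² − 8m + 1 = 0, so m = 1/7 or m = 1.
With m = 1/7: x − 7y = −50. With m = 1: x − y = −10.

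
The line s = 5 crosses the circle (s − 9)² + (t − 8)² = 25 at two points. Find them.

The line gives s = 5. Substituting into the circle:
t² − 16t + 55 = 0
t = 11 or t = 5, giving (5, 11) and (5, 5).

(5, 5) and (5, 11)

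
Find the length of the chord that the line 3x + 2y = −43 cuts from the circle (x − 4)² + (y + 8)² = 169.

4√13

The distance from (4, −8) to the line is 39/√13, and r² = 169.
Half the chord is √(r² − d²) = √(52), so the full chord is 4√13.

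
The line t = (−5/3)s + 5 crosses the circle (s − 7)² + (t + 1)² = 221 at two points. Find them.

Express t = (15 − 5s)/3 and substitute into the circle:
34s² − 306s − 1224 = 0  ⟹  s² − 9s − 36 = 0
s = 12 or s = −3, giving (12, −15) and (−3, 10).

(−3, 10) and (12, −15)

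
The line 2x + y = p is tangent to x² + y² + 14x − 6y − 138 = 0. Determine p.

Tangency holds when the distance from the centre (−7, 3) to the line equals the radius 14:
|2·(−7) + 1·3 − p| / √5 = 14
|p − (−11)| = 14√5.

p = −11 ± 14√5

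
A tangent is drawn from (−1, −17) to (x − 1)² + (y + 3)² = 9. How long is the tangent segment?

√191

The centre is (1, −3) and r = 3. The square of the distance from P to the centre is 4 + 196 = 200.
Power of the point: PT² = |PO|² − r² = 191, so PT = √191.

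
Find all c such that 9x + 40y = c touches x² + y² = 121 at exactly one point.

For a tangent, require d(centre, line) = r = 11.
|9·0 + 40·0 − c| / √1681 = 11
|c| = 11·41, so c = 451 or c = −451.

c = −451 or c = 451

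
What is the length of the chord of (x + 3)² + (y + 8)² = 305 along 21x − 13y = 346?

√610

Express y = (−346 + 21x)/13 and substitute into the circle:
610x² − 9150x + 8540 = 0  ⟹  x² − 15x + 14 = 0
x = 14 or x = 1, giving (14, −4) and (1, −25).
|(14, −4) − (1, −25)| = √((13)² + (21)²) = √610.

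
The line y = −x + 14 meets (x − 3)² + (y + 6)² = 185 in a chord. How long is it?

9√2

Centre (3, −6), r² = 185. Perpendicular distance d from centre to line = |−17| / √2 = 17/√2.
Chord = 2√(r² − d²) = 2·√(81/2) = 9√2.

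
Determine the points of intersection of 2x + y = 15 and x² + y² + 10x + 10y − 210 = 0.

(3, 9) and (11, −7)

Substitute y = −2x + 15:
5x² − 70x + 165 = 0  ⟹  x² − 14x + 33 = 0
x = 11 or x = 3, giving (11, −7) and (3, 9).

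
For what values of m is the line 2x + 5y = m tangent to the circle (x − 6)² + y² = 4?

m = 12 ± 2√29

Tangency holds when the distance from the centre (6, 0) to the line equals the radius 2:
|2·6 + 5·0 − m| / √29 = 2
|m − (12)| = 2√29.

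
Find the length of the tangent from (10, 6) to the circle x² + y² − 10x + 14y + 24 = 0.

Centre (5, −7), r² = 50. |PO|² = (5)² + (13)² = 194.
By the tangent–radius right angle, tangent length = √(|PO|² − r²) = √144 = 12.

12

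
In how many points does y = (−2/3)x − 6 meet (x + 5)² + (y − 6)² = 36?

d² = (2·(−5) + 3·6 − (−18))²/13 = 52; r² = 36.
Since d² > r², the line lies outside the circle.

0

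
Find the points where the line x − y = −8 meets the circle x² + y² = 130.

(−11, −3) and (3, 11)

Substitute y = x + 8:
2x² + 16x − 66 = 0  ⟹  x² + 8x − 33 = 0
x = 3 or x = −11, giving (3, 11) and (−11, −3).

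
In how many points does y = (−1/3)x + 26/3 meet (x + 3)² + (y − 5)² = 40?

2

Substituting the line into the circle gives 10x² + 32x − 158 = 0.
Δ = 1024 − (−6320) = 7344.
Two real roots: the line is a secant.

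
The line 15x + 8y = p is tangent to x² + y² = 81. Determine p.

p = −153 or p = 153

The line touches the circle iff its distance from (0, 0) is 9:
|15·0 + 8·0 − p| / √289 = 9
|p| = 9·17, so p = 153 or p = −153.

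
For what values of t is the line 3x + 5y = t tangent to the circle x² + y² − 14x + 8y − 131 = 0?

t = 1 ± 14√34

For a tangent, require d(centre, line) = r = 14.
|3·7 + 5·(−4) − t| / √34 = 14
|t − (1)| = 14√34.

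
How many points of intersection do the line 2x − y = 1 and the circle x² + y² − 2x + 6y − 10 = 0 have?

Substituting the line into the circle gives 5x² + 6x − 15 = 0.
Δ = 36 − (−300) = 336.
Two real roots: the line is a secant.

2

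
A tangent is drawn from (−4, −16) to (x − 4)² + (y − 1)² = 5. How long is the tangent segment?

Centre (4, 1), r² = 5. |PO|² = (−8)² + (−17)² = 353.
By the tangent–radius right angle, tangent length = √(|PO|² − r²) = √348 = 2√87.

2√87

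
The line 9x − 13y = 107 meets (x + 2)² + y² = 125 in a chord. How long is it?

Centre (−2, 0), r² = 125. Perpendicular distance d from centre to line = |−125| / √250 = 125/√250.
Chord = 2√(r² − d²) = 2·√(125/2) = 5√10.

5√10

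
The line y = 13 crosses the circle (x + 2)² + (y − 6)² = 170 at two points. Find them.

(−13, 13) and (9, 13)

Substitute y = 13:
x² + 4x − 117 = 0
x = 9 or x = −13, giving (9, 13) and (−13, 13).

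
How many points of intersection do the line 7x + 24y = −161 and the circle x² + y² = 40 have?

0

d² = (7·0 + 24·0 − (−161))²/625 = 25921/625; r² = 40.
Since d² > r², the line lies outside the circle.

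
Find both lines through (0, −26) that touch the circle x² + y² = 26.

Write the tangent as mx − y + (−26 − m·(0)) = 0 and set its distance from the centre to √26:
[m·(0) − (26)]² = 26(m² + 1)
m² − 25 = 0, so m = 5 or m = −5.
With m = 5: 5x − y = 26. With m = −5: 5x + y = −26.

5x − y = 26 and 5x + y = −26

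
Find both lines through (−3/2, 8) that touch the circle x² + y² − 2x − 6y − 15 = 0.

A line y − (8) = m(x − (−3/2)) is tangent when its distance from (1, 3) is 5:
(5/2m − (−5))² = 25(m² + 1)
3m² − 4m = 0, so m = 0 or m = 4/3.
Through (−3/2, 8) these give y = 8 and 4x − 3y = −30.

y = 8 and 4x − 3y = −30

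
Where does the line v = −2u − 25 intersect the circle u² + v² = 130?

Express v = −2u − 25 and substitute into the circle:
5u² + 100u + 495 = 0  ⟹  u² + 20u + 99 = 0
u = −9 or u = −11, giving (−9, −7) and (−11, −3).

(−11, −3) and (−9, −7)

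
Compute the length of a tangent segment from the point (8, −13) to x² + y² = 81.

2√38

Centre (0, 0), r² = 81. |PO|² = (8)² + (−13)² = 233.
Power of the point: PT² = |PO|² − r² = 152, so PT = 2√38.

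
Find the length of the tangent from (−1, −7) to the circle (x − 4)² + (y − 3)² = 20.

Centre (4, 3), r² = 20. |PO|² = (−5)² + (−10)² = 125.
Power of the point: PT² = |PO|² − r² = 105, so PT = √105.

√105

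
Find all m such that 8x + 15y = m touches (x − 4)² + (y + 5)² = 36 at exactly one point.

Tangency holds when the distance from the centre (4, −5) to the line equals the radius 6:
|8·4 + 15·(−5) − m| / √289 = 6
|m − (−43)| = 6·17, so m = 59 or m = −145.

m = −145 or m = 59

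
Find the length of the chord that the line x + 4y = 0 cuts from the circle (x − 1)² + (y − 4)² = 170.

6√17

Centre (1, 4), r² = 170. Perpendicular distance d from centre to line = |17| / √17 = 17/√17.
Half the chord is √(r² − d²) = √(153), so the full chord is 6√17.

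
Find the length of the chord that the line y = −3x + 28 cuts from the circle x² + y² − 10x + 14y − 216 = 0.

10√10

Express y = −3x + 28 and substitute into the circle:
10x² − 220x + 960 = 0  ⟹  x² − 22x + 96 = 0
x = 16 or x = 6, giving (16, −20) and (6, 10).
Chord length = distance between (16, −20) and (6, 10) = √1000 = 10√10.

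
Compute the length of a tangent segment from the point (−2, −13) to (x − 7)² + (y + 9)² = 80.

√17

The centre is (7, −9) and r = 4√5. The square of the distance from P to the centre is 81 + 16 = 97.
The tangent meets the radius at right angles, so tangent² = |PO|² − r² = 97 − 80 = 17.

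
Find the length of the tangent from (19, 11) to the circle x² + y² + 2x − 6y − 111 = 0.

7√7

With centre O = (−1, 3), |OP|² = 464 and r² = 121.
Power of the point: PT² = |PO|² − r² = 343, so PT = 7√7.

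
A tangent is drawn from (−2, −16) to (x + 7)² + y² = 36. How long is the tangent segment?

Centre (−7, 0), r² = 36. |PO|² = (5)² + (−16)² = 281.
Power of the point: PT² = |PO|² − r² = 245, so PT = 7√5.

7√5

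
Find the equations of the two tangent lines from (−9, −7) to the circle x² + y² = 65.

x + 8y = −65 and 8x − y = −65

Write the tangent as mx − y + (−7 − m·(−9)) = 0 and set its distance from the centre to √65:
[m·(9) − (7)]² = 65(m² + 1)
8m² − 63m − 8 = 0, so m = −1/8 or m = 8.
With m = −1/8: x + 8y = −65. With m = 8: 8x − y = −65.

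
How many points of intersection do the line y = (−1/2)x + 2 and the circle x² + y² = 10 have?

d² = (1·0 + 2·0 − (4))²/5 = 16/5; r² = 10.
Since d² < r², the line cuts the circle twice.

2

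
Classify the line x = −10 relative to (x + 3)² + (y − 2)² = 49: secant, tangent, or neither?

tangent

Centre (−3, 2), r² = 49. Distance² from centre to line = (7)² = 49.
Since d² = r², the line is tangent.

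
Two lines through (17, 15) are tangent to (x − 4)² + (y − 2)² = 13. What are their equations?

Write the tangent as mx − y + (15 − m·(17)) = 0 and set its distance from the centre to √13:
(−13m − (−13))² = 13(m² + 1)
6m² − 13m + 6 = 0, so m = 3/2 or m = 2/3.
With m = 3/2: 3x − 2y = 21. With m = 2/3: 2x − 3y = −11.

3x − 2y = 21 and 2x − 3y = −11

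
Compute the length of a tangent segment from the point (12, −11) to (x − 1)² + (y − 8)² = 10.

2√118

With centre O = (1, 8), |OP|² = 482 and r² = 10.
Power of the point: PT² = |PO|² − r² = 472, so PT = 2√118.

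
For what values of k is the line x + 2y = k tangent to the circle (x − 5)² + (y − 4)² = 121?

The line touches the circle iff its distance from (5, 4) is 11:
|1·5 + 2·4 − k| / √5 = 11
|k − (13)| = 11√5.

k = 13 ± 11√5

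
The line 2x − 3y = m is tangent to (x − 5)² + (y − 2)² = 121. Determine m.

The line touches the circle iff its distance from (5, 2) is 11:
|2·5 − 3·2 − m| / √13 = 11
|m − (4)| = 11√13.

m = 4 ± 11√13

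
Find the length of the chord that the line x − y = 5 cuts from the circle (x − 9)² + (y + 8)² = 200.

16√2

Centre (9, −8), r² = 200. Perpendicular distance d from centre to line = |12| / √2 = 12/√2.
Half the chord is √(r² − d²) = √(128), so the full chord is 16√2.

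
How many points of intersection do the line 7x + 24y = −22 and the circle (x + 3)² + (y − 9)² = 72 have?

Substituting the line into the circle gives 625x² + 6788x + 20356 = 0.
Discriminant = (6788)² − 4·625·(20356) = −4813056 < 0.
No real roots: the line does not meet the circle.

0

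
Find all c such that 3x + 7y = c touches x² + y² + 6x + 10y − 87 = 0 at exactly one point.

c = −44 ± 11√58

Tangency holds when the distance from the centre (−3, −5) to the line equals the radius 11:
|3·(−3) + 7·(−5) − c| / √58 = 11
|c − (−44)| = 11√58.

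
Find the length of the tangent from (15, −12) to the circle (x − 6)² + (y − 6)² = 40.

Centre (6, 6), r² = 40. |PO|² = (9)² + (−18)² = 405.
The tangent meets the radius at right angles, so tangent² = |PO|² − r² = 405 − 40 = 365.

√365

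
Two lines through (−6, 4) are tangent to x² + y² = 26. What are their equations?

Write the tangent as mx − y + (4 − m·(−6)) = 0 and set its distance from the centre to √26:
(6m − (−4))² = 26(m² + 1)
5m² + 24m − 5 = 0, so m = −5 or m = 1/5.
Through (−6, 4) these give 5x + y = −26 and x − 5y = −26.

5x + y = −26 and x − 5y = −26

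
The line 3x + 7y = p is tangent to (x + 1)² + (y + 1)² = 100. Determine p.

For a tangent, require d(centre, line) = r = 10.
|3·(−1) + 7·(−1) − p| / √58 = 10
|p − (−10)| = 10√58.

p = −10 ± 10√58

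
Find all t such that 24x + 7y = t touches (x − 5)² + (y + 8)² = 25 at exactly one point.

t = −61 or t = 189

Tangency holds when the distance from the centre (5, −8) to the line equals the radius 5:
|24·5 + 7·(−8) − t| / √625 = 5
|t − (64)| = 5·25, so t = 189 or t = −61.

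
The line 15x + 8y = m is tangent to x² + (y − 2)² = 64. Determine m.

For a tangent, require d(centre, line) = r = 8.
|15·0 + 8·2 − m| / √289 = 8
|m − (16)| = 8·17, so m = 152 or m = −120.

m = −120 or m = 152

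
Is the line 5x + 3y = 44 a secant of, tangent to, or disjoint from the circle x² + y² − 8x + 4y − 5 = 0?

Substituting the line into the circle gives 34x² − 572x + 2419 = 0.
Δ = 327184 − 328984 = −1800.
No real roots: the line does not meet the circle.

disjoint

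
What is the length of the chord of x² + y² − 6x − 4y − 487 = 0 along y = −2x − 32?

12√5

From the line, y = −2x − 32. Substituting:
5x² + 130x + 665 = 0  ⟹  x² + 26x + 133 = 0
x = −7 or x = −19, giving (−7, −18) and (−19, 6).
Chord length = distance between (−7, −18) and (−19, 6) = √720 = 12√5.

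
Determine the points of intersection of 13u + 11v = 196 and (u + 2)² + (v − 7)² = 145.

Substitute v = (196 − 13u)/11:
290u² − 2610u − 2900 = 0  ⟹  u² − 9u − 10 = 0
u = 10 or u = −1, giving (10, 6) and (−1, 19).

(−1, 19) and (10, 6)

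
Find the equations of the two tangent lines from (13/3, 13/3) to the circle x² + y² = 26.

A line y − (13/3) = m(x − (13/3)) is tangent when its distance from (0, 0) is √26:
(−13/3m − (−13/3))² = 26(m² + 1)
5m² + 26m + 5 = 0, so m = −5 or m = −1/5.
With m = −5: 5x + y = 26. With m = −1/5: x + 5y = 26.

5x + y = 26 and x + 5y = 26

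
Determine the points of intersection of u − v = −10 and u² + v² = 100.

(−10, 0) and (0, 10)

Express v = u + 10 and substitute into the circle:
2u² + 20u = 0  ⟹  u² + 10u = 0
u = 0 or u = −10, giving (0, 10) and (−10, 0).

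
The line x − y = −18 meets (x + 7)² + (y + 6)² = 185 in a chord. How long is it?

9√2

Centre (−7, −6), r² = 185. Perpendicular distance d from centre to line = |17| / √2 = 17/√2.
Chord = 2√(r² − d²) = 2·√(81/2) = 9√2.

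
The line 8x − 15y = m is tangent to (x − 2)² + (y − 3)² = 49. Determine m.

m = −148 or m = 90

For a tangent, require d(centre, line) = r = 7.
|8·2 − 15·3 − m| / √289 = 7
|m − (−29)| = 7·17, so m = 90 or m = −148.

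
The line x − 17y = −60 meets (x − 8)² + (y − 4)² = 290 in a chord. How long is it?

The distance from (8, 4) to the line is 0/√290, and r² = 290.
Chord = 2√(r² − d²) = 2·√(290) = 2√290.

2√290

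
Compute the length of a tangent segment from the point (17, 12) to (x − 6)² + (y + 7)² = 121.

19

With centre O = (6, −7), |OP|² = 482 and r² = 121.
By the tangent–radius right angle, tangent length = √(|PO|² − r²) = √361 = 19.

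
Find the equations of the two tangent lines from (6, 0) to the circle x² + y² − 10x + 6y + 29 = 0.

2x + y = 12 and x − 2y = 6

A line y − (0) = m(x − (6)) is tangent when its distance from (5, −3) is √5:
(−1m − (−3))² = 5(m² + 1)
2m² + 3m − 2 = 0, so m = −2 or m = 1/2.
With m = −2: 2x + y = 12. With m = 1/2: x − 2y = 6.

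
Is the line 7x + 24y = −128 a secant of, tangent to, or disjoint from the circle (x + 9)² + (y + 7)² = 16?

Substituting the line into the circle gives 625x² + 9808x + 39040 = 0.
Δ = 96196864 − 97600000 = −1403136.
No real roots: the line does not meet the circle.

disjoint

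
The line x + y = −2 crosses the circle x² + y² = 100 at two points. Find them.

Substitute y = −x − 2:
2x² + 4x − 96 = 0  ⟹  x² + 2x − 48 = 0
x = 6 or x = −8, giving (6, −8) and (−8, 6).

(−8, 6) and (6, −8)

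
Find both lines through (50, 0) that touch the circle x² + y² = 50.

Let a tangent through (50, 0) have slope m. Its distance from (0, 0) must equal 5√2:
(−50m − (0))² = 50(m² + 1)
49m² − 1 = 0, so m = −1/7 or m = 1/7.
With m = −1/7: x + 7y = 50. With m = 1/7: x − 7y = 50.

x + 7y = 50 and x − 7y = 50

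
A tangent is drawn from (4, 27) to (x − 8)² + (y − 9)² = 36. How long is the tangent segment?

4√19

With centre O = (8, 9), |OP|² = 340 and r² = 36.
By the tangent–radius right angle, tangent length = √(|PO|² − r²) = √304 = 4√19.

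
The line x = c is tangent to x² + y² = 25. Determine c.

c = −5 or c = 5

Tangency holds when the distance from the centre (0, 0) to the line equals the radius 5:
|1·0 + 0·0 − c| / √1 = 5
|c| = 5, so c = 5 or c = −5.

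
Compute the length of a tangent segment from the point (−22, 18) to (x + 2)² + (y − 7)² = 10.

With centre O = (−2, 7), |OP|² = 521 and r² = 10.
By the tangent–radius right angle, tangent length = √(|PO|² − r²) = √511.

√511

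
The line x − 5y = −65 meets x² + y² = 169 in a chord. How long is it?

Centre (0, 0), r² = 169. Perpendicular distance d from centre to line = |65| / √26 = 65/√26.
Half the chord is √(r² − d²) = √(13/2), so the full chord is √26.

√26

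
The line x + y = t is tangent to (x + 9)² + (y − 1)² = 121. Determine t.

t = −8 ± 11√2

For a tangent, require d(centre, line) = r = 11.
|1·(−9) + 1·1 − t| / √2 = 11
|t − (−8)| = 11√2.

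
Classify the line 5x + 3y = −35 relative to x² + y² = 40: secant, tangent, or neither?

secant

Substituting the line into the circle gives 34x² + 350x + 865 = 0.
Discriminant = (350)² − 4·34·(865) = 4860 > 0.
Two real roots: the line is a secant.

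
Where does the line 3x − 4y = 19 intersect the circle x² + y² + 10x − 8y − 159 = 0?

(−7, −10) and (9, 2)

Express y = (−19 + 3x)/4 and substitute into the circle:
25x² − 50x − 1575 = 0  ⟹  x² − 2x − 63 = 0
x = 9 or x = −7, giving (9, 2) and (−7, −10).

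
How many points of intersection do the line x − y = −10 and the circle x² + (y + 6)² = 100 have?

0

Centre (0, −6), r² = 100. Distance² from centre to line = (16)²/2 = 128.
Since d² > r², the line lies outside the circle.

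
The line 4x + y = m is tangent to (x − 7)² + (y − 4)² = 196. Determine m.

Tangency holds when the distance from the centre (7, 4) to the line equals the radius 14:
|4·7 + 1·4 − m| / √17 = 14
|m − (32)| = 14√17.

m = 32 ± 14√17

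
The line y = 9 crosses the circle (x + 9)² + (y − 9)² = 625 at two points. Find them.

From the line, y = 9. Substituting:
x² + 18x − 544 = 0
x = 16 or x = −34, giving (16, 9) and (−34, 9).

(−34, 9) and (16, 9)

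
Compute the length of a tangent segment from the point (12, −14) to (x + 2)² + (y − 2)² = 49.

With centre O = (−2, 2), |OP|² = 452 and r² = 49.
The tangent meets the radius at right angles, so tangent² = |PO|² − r² = 452 − 49 = 403.

√403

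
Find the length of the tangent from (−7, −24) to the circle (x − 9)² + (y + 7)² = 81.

4√29

With centre O = (9, −7), |OP|² = 545 and r² = 81.
The tangent meets the radius at right angles, so tangent² = |PO|² − r² = 545 − 81 = 464.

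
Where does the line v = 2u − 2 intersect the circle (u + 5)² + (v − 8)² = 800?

(−9, −20) and (15, 28)

Express v = 2u − 2 and substitute into the circle:
5u² − 30u − 675 = 0  ⟹  u² − 6u − 135 = 0
u = 15 or u = −9, giving (15, 28) and (−9, −20).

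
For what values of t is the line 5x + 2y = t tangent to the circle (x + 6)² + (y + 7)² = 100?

For a tangent, require d(centre, line) = r = 10.
|5·(−6) + 2·(−7) − t| / √29 = 10
|t − (−44)| = 10√29.

t = −44 ± 10√29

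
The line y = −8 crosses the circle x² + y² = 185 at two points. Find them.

(−11, −8) and (11, −8)

From the line, y = −8. Substituting:
x² − 121 = 0
x = 11 or x = −11, giving (11, −8) and (−11, −8).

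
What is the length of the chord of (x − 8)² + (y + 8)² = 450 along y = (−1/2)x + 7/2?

18√5

Centre (8, −8), r² = 450. Perpendicular distance d from centre to line = |−15| / √5 = 15/√5.
Chord = 2√(r² − d²) = 2·√(405) = 18√5.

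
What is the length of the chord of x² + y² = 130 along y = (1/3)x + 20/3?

The distance from (0, 0) to the line is 20/√10, and r² = 130.
Chord = 2√(r² − d²) = 2·√(90) = 6√10.

6√10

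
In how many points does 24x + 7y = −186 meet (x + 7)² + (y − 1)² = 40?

2

d² = (24·(−7) + 7·1 − (−186))²/625 = 1; r² = 40.
Since d² < r², the line cuts the circle twice.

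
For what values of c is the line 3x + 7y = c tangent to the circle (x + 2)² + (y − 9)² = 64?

c = 57 ± 8√58

For a tangent, require d(centre, line) = r = 8.
|3·(−2) + 7·9 − c| / √58 = 8
|c − (57)| = 8√58.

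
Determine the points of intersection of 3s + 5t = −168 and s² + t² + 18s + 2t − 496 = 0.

Express t = (−168 − 3s)/5 and substitute into the circle:
34s² + 1428s + 14144 = 0  ⟹  s² + 42s + 416 = 0
s = −16 or s = −26, giving (−16, −24) and (−26, −18).

(−26, −18) and (−16, −24)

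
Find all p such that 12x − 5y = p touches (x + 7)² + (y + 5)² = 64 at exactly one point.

p = −163 or p = 45

For a tangent, require d(centre, line) = r = 8.
|12·(−7) − 5·(−5) − p| / √169 = 8
|p − (−59)| = 8·13, so p = 45 or p = −163.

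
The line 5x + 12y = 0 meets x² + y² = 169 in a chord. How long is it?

26

From the line, y = (−5x)/12. Substituting:
169x² − 24336 = 0  ⟹  x² − 144 = 0
x = 12 or x = −12, giving (12, −5) and (−12, 5).
Chord length = distance between (12, −5) and (−12, 5) = √676 = 26.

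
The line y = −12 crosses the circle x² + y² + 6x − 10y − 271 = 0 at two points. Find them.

Substitute y = −12:
x² + 6x − 7 = 0
x = 1 or x = −7, giving (1, −12) and (−7, −12).

(−7, −12) and (1, −12)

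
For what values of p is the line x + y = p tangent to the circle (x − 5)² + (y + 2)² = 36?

p = 3 ± 6√2

For a tangent, require d(centre, line) = r = 6.
|1·5 + 1·(−2) − p| / √2 = 6
|p − (3)| = 6√2.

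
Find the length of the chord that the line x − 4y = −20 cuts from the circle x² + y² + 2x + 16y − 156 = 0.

4√17

Centre (−1, −8), r² = 221. Perpendicular distance d from centre to line = |51| / √17 = 51/√17.
Half the chord is √(r² − d²) = √(68), so the full chord is 4√17.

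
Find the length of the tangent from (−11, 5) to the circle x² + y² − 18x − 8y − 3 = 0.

√301

With centre O = (9, 4), |OP|² = 401 and r² = 100.
By the tangent–radius right angle, tangent length = √(|PO|² − r²) = √301.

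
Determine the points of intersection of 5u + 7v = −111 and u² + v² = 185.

Express v = (−111 − 5u)/7 and substitute into the circle:
74u² + 1110u + 3256 = 0  ⟹  u² + 15u + 44 = 0
u = −4 or u = −11, giving (−4, −13) and (−11, −8).

(−11, −8) and (−4, −13)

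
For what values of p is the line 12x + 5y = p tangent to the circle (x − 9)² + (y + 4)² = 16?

The line touches the circle iff its distance from (9, −4) is 4:
|12·9 + 5·(−4) − p| / √169 = 4
|p − (88)| = 4·13, so p = 140 or p = 36.

p = 36 or p = 140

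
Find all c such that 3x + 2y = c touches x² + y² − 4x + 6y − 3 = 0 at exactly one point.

For a tangent, require d(centre, line) = r = 4.
|3·2 + 2·(−3) − c| / √13 = 4
|c| = 4√13.

c = ±4√13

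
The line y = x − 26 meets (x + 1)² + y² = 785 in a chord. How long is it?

Centre (−1, 0), r² = 785. Perpendicular distance d from centre to line = |−27| / √2 = 27/√2.
Half the chord is √(r² − d²) = √(841/2), so the full chord is 29√2.

29√2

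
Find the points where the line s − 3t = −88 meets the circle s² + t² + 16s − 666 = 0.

(−25, 21) and (−7, 27)

From the line, t = (88 + s)/3. Substituting:
10s² + 320s + 1750 = 0  ⟹  s² + 32s + 175 = 0
s = −7 or s = −25, giving (−7, 27) and (−25, 21).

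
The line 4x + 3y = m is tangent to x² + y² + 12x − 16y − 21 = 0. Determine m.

m = −55 or m = 55

For a tangent, require d(centre, line) = r = 11.
|4·(−6) + 3·8 − m| / √25 = 11
|m| = 11·5, so m = 55 or m = −55.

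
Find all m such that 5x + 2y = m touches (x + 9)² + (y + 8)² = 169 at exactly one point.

m = −61 ± 13√29

Tangency holds when the distance from the centre (−9, −8) to the line equals the radius 13:
|5·(−9) + 2·(−8) − m| / √29 = 13
|m − (−61)| = 13√29.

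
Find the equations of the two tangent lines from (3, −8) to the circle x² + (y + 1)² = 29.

2x + 5y = −34 and 5x − 2y = 31

A line y − (−8) = m(x − (3)) is tangent when its distance from (0, −1) is √29:
[m·(−3) − (7)]² = 29(m² + 1)
10m² − 21m − 10 = 0, so m = −2/5 or m = 5/2.
With m = −2/5: 2x + 5y = −34. With m = 5/2: 5x − 2y = 31.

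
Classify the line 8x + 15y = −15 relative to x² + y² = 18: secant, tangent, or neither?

secant

Substituting the line into the circle gives 289x² + 240x − 3825 = 0.
Discriminant = (240)² − 4·289·(−3825) = 4479300 > 0.
Two real roots: the line is a secant.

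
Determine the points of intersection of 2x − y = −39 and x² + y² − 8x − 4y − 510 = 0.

Express y = 2x + 39 and substitute into the circle:
5x² + 140x + 855 = 0  ⟹  x² + 28x + 171 = 0
x = −9 or x = −19, giving (−9, 21) and (−19, 1).

(−19, 1) and (−9, 21)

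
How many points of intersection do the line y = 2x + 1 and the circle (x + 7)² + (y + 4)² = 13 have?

0

d² = (2·(−7) − 1·(−4) − (−1))²/5 = 81/5; r² = 13.
Since d² > r², the line lies outside the circle.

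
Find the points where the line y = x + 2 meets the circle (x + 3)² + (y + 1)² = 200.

From the line, y = x + 2. Substituting:
2x² + 12x − 182 = 0  ⟹  x² + 6x − 91 = 0
x = 7 or x = −13, giving (7, 9) and (−13, −11).

(−13, −11) and (7, 9)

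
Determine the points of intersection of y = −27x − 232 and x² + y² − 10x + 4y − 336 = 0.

Express y = −27x − 232 and substitute into the circle:
730x² + 12410x + 52560 = 0  ⟹  x² + 17x + 72 = 0
x = −8 or x = −9, giving (−8, −16) and (−9, 11).

(−9, 11) and (−8, −16)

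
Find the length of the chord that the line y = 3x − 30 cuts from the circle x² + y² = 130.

4√10

Substitute y = 3x − 30:
10x² − 180x + 770 = 0  ⟹  x² − 18x + 77 = 0
x = 11 or x = 7, giving (11, 3) and (7, −9).
|(11, 3) − (7, −9)| = √((4)² + (12)²) = 4√10.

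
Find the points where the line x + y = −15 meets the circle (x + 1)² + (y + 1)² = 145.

Express y = −x − 15 and substitute into the circle:
2x² + 30x + 52 = 0  ⟹  x² + 15x + 26 = 0
x = −2 or x = −13, giving (−2, −13) and (−13, −2).

(−13, −2) and (−2, −13)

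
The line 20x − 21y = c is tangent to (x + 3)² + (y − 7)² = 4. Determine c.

c = −265 or c = −149

Tangency holds when the distance from the centre (−3, 7) to the line equals the radius 2:
|20·(−3) − 21·7 − c| / √841 = 2
|c − (−207)| = 2·29, so c = −149 or c = −265.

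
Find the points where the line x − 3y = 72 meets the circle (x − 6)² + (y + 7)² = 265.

Substitute y = (−72 + x)/3:
10x² − 210x + 540 = 0  ⟹  x² − 21x + 54 = 0
x = 18 or x = 3, giving (18, −18) and (3, −23).

(3, −23) and (18, −18)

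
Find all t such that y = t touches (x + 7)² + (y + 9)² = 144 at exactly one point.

t = −21 or t = 3

Tangency holds when the distance from the centre (−7, −9) to the line equals the radius 12:
|0·(−7) + 1·(−9) − t| / √1 = 12
|t − (−9)| = 12, so t = 3 or t = −21.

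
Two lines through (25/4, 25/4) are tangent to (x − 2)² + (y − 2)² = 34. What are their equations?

3x + 5y = 50 and 5x + 3y = 50

Let a tangent through (25/4, 25/4) have slope m. Its distance from (2, 2) must equal √34:
[m·(−17/4) − (−17/4)]² = 34(m² + 1)
15m² + 34m + 15 = 0, so m = −3/5 or m = −5/3.
Through (25/4, 25/4) these give 3x + 5y = 50 and 5x + 3y = 50.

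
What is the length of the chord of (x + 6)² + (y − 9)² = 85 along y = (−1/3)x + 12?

5√10

Express y = (36 − x)/3 and substitute into the circle:
10x² + 90x − 360 = 0  ⟹  x² + 9x − 36 = 0
x = 3 or x = −12, giving (3, 11) and (−12, 16).
|(3, 11) − (−12, 16)| = √((15)² + (−5)²) = 5√10.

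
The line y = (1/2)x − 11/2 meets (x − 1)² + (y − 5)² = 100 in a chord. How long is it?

4√5

The distance from (1, 5) to the line is 20/√5, and r² = 100.
Half the chord is √(r² − d²) = √(20), so the full chord is 4√5.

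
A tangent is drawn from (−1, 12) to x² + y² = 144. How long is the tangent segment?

1

Centre (0, 0), r² = 144. |PO|² = (−1)² + (12)² = 145.
The tangent meets the radius at right angles, so tangent² = |PO|² − r² = 145 − 144 = 1.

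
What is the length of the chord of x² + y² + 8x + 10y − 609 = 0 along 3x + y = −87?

8√10

Substitute y = −3x − 87:
10x² + 500x + 6090 = 0  ⟹  x² + 50x + 609 = 0
x = −21 or x = −29, giving (−21, −24) and (−29, 0).
|(−21, −24) − (−29, 0)| = √((8)² + (−24)²) = 8√10.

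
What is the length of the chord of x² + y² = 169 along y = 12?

10

Centre (0, 0), r² = 169. Perpendicular distance d from centre to line = |−12| / √1 = 12.
Chord = 2√(r² − d²) = 2·√(25) = 10.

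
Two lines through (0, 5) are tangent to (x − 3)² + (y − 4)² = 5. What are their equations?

x − 2y = −10 and 2x + y = 5

Let a tangent through (0, 5) have slope m. Its distance from (3, 4) must equal √5:
[m·(3) − (−1)]² = 5(m² + 1)
2m² + 3m − 2 = 0, so m = 1/2 or m = −2.
With m = 1/2: x − 2y = −10. With m = −2: 2x + y = 5.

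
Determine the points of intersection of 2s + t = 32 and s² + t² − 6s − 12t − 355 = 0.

From the line, t = −2s + 32. Substituting:
5s² − 110s + 285 = 0  ⟹  s² − 22s + 57 = 0
s = 19 or s = 3, giving (19, −6) and (3, 26).

(3, 26) and (19, −6)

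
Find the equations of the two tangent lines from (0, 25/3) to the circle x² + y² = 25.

A line y − (25/3) = m(x − (0)) is tangent when its distance from (0, 0) is 5:
[m·(0) − (−25/3)]² = 25(m² + 1)
9m² − 16 = 0, so m = 4/3 or m = −4/3.
Through (0, 25/3) these give 4x − 3y = −25 and 4x + 3y = 25.

4x − 3y = −25 and 4x + 3y = 25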